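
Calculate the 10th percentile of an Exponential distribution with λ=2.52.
0.0418

We have X ~ Exponential(λ=2.52).

We want to find x such that P(X ≤ x) = 0.1.

This is the 10th percentile, which means 10% of values fall below this point.

Using the inverse CDF (quantile function):
x = F⁻¹(0.1) = 0.0418

Verification: P(X ≤ 0.0418) = 0.1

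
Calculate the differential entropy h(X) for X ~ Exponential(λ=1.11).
0.8956 nats

We have X ~ Exponential(λ=1.11).

The differential entropy measures the uncertainty or information content of the distribution.

For an Exponential distribution with λ=1.11:
h(X) = 0.8956 nats

(In bits, this would be 1.2921 bits.)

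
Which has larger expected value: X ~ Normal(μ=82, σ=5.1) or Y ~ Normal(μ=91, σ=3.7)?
Y has larger mean (91.0000 > 82.0000)

Compute the expected value for each distribution:

X ~ Normal(μ=82, σ=5.1):
E[X] = 82.0000

Y ~ Normal(μ=91, σ=3.7):
E[Y] = 91.0000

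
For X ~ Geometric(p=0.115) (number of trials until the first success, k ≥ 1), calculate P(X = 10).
0.038299

We have X ~ Geometric(p=0.115) (number of trials until the first success, k ≥ 1).

For a Geometric distribution, the PMF gives us the probability of each outcome.

Using the PMF formula:
P(X = 10) = 0.038299

Rounded to 4 decimal places: 0.0383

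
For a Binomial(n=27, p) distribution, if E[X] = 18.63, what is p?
p = 0.69

For a Binomial(n, p) distribution:
E[X] = n × p

Given n = 27 and E[X] = 18.63:
18.63 = 27 × p
p = 18.63 / 27 = 0.69

Verification: Binomial(27, 0.69) has E[X] = 18.63 ✓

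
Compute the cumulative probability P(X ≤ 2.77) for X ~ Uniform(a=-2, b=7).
0.530000

We have X ~ Uniform(a=-2, b=7).

The CDF gives us P(X ≤ k).

Using the CDF:
P(X ≤ 2.77) = 0.530000

This means there's approximately a 53.0% chance that X is at most 2.77.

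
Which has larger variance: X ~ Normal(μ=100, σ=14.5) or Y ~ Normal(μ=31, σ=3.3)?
X has larger variance (210.2500 > 10.8900)

Compute the variance for each distribution:

X ~ Normal(μ=100, σ=14.5):
Var(X) = 210.2500

Y ~ Normal(μ=31, σ=3.3):
Var(Y) = 10.8900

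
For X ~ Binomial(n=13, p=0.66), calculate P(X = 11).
0.093333

We have X ~ Binomial(n=13, p=0.66).

For a Binomial distribution, the PMF gives us the probability of each outcome.

Using the PMF formula:
P(X = 11) = 0.093333

Rounded to 4 decimal places: 0.0933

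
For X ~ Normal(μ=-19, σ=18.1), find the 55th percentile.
-16.7255

We have X ~ Normal(μ=-19, σ=18.1).

We want to find x such that P(X ≤ x) = 0.55.

This is the 55th percentile, which means 55% of values fall below this point.

Using the inverse CDF (quantile function):
x = F⁻¹(0.55) = -16.7255

Verification: P(X ≤ -16.7255) = 0.55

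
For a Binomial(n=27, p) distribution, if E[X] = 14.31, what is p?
p = 0.53

For a Binomial(n, p) distribution:
E[X] = n × p

Given n = 27 and E[X] = 14.31:
14.31 = 27 × p
p = 14.31 / 27 = 0.53

Verification: Binomial(27, 0.53) has E[X] = 14.31 ✓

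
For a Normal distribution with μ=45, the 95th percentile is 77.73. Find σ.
σ = 19.8984

For X ~ Normal(μ, σ), the p-th percentile satisfies x = μ + z_p × σ,
where z_p = Φ⁻¹(p) is the standard normal quantile.

Step 1: z_{0.95} = Φ⁻¹(0.95) = 1.6449

Step 2: Solve for σ:
77.73 = 45 + 1.6449 × σ
σ = (77.73 - 45) / 1.6449
σ = 32.73 / 1.6449
σ = 19.8984

Verification: μ + z × σ = 45 + 1.6449 × 19.8984 = 77.73 ✓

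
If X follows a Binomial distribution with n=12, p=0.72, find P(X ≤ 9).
0.696294

We have X ~ Binomial(n=12, p=0.72).

The CDF gives us P(X ≤ k).

Using the CDF:
P(X ≤ 9) = 0.696294

This means there's approximately a 69.6% chance that X is at most 9.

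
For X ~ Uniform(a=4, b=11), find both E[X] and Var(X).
E[X] = 7.5000, Var(X) = 4.0833

We have X ~ Uniform(a=4, b=11).

For a Uniform distribution with a=4, b=11:

Expected value:
E[X] = 7.5000

Variance:
Var(X) = 4.0833

Standard deviation:
σ = √Var(X) = 2.0207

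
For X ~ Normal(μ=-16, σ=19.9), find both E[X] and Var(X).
E[X] = -16.0000, Var(X) = 396.0100

We have X ~ Normal(μ=-16, σ=19.9).

For a Normal distribution with μ=-16, σ=19.9:

Expected value:
E[X] = -16.0000

Variance:
Var(X) = 396.0100

Standard deviation:
σ = √Var(X) = 19.9000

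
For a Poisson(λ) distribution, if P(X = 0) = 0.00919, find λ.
λ = 4.6896

For a Poisson(λ) distribution, the PMF at 0 is:
P(X = 0) = λ^0 e^(-λ) / 0! = e^(-λ)

Given P(X = 0) = 0.00919:
e^(-λ) = 0.00919
-λ = ln(0.00919)
λ = -ln(0.00919) = 4.6896

Verification: e^(-4.6896) = 0.00919 ✓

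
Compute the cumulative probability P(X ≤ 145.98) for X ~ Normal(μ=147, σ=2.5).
0.341637

We have X ~ Normal(μ=147, σ=2.5).

The CDF gives us P(X ≤ k).

Using the CDF:
P(X ≤ 145.98) = 0.341637

This means there's approximately a 34.2% chance that X is at most 145.98.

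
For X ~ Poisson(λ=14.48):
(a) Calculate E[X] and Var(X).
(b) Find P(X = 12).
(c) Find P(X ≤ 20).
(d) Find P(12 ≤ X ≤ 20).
(a) E[X] = 14.4800, Var(X) = 14.4800
(b) P(X = 12) = 0.091264
(c) P(X ≤ 20) = 0.936913
(d) P(12 ≤ X ≤ 20) = 0.715273

We have X ~ Poisson(λ=14.48).

(a) Moments:
E[X] = 14.4800
Var(X) = 14.4800
σ = √Var(X) = 3.8053

(b) Point probability using PMF:
P(X = 12) = 0.091264

(c) Cumulative probability using CDF:
P(X ≤ 20) = F(20) = 0.936913

(d) Range probability:
P(12 ≤ X ≤ 20) = P(X ≤ 20) - P(X ≤ 11)
                   = F(20) - F(11)
                   = 0.936913 - 0.221640
                   = 0.715273

This means approximately 71.5% of outcomes fall in the interval [12, 20].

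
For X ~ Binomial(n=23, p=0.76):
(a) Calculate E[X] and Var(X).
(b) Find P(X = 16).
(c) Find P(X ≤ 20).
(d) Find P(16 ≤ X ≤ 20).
(a) E[X] = 17.4800, Var(X) = 4.1952
(b) P(X = 16) = 0.139297
(c) P(X ≤ 20) = 0.939233
(d) P(16 ≤ X ≤ 20) = 0.773606

We have X ~ Binomial(n=23, p=0.76).

(a) Moments:
E[X] = 17.4800
Var(X) = 4.1952
σ = √Var(X) = 2.0482

(b) Point probability using PMF:
P(X = 16) = 0.139297

(c) Cumulative probability using CDF:
P(X ≤ 20) = F(20) = 0.939233

(d) Range probability:
P(16 ≤ X ≤ 20) = P(X ≤ 20) - P(X ≤ 15)
                   = F(20) - F(15)
                   = 0.939233 - 0.165627
                   = 0.773606

This means approximately 77.4% of outcomes fall in the interval [16, 20].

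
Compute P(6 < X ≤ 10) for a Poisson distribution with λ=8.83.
0.503238

We have X ~ Poisson(λ=8.83).

To find P(6 < X ≤ 10), we use:
P(6 < X ≤ 10) = P(X ≤ 10) - P(X ≤ 6)
                 = F(10) - F(6)
                 = 0.725946 - 0.222708
                 = 0.503238

So there's approximately a 50.3% chance that X falls in this range.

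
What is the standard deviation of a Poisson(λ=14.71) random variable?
3.8354

We have X ~ Poisson(λ=14.71).

For a Poisson distribution with λ=14.71:
σ = √Var(X) = 3.8354

The standard deviation is the square root of the variance.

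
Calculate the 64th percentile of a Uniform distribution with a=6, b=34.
23.9200

We have X ~ Uniform(a=6, b=34).

We want to find x such that P(X ≤ x) = 0.64.

This is the 64th percentile, which means 64% of values fall below this point.

Using the inverse CDF (quantile function):
x = F⁻¹(0.64) = 23.9200

Verification: P(X ≤ 23.9200) = 0.64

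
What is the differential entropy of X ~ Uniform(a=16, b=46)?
3.4012 nats

We have X ~ Uniform(a=16, b=46).

The differential entropy measures the uncertainty or information content of the distribution.

For a Uniform distribution with a=16, b=46:
h(X) = 3.4012 nats

(In bits, this would be 4.9069 bits.)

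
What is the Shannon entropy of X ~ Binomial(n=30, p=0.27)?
2.3041 nats

We have X ~ Binomial(n=30, p=0.27).

The Shannon entropy measures the uncertainty or information content of the distribution.

For a Binomial distribution with n=30, p=0.27:
H(X) = 2.3041 nats

(In bits, this would be 3.3241 bits.)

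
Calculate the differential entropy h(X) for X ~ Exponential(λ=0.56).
1.5798 nats

We have X ~ Exponential(λ=0.56).

The differential entropy measures the uncertainty or information content of the distribution.

For an Exponential distribution with λ=0.56:
h(X) = 1.5798 nats

(In bits, this would be 2.2792 bits.)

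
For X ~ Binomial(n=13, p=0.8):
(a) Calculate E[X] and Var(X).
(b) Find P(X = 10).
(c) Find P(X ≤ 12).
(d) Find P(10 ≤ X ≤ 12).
(a) E[X] = 10.4000, Var(X) = 2.0800
(b) P(X = 10) = 0.245672
(c) P(X ≤ 12) = 0.945024
(d) P(10 ≤ X ≤ 12) = 0.692349

We have X ~ Binomial(n=13, p=0.8).

(a) Moments:
E[X] = 10.4000
Var(X) = 2.0800
σ = √Var(X) = 1.4422

(b) Point probability using PMF:
P(X = 10) = 0.245672

(c) Cumulative probability using CDF:
P(X ≤ 12) = F(12) = 0.945024

(d) Range probability:
P(10 ≤ X ≤ 12) = P(X ≤ 12) - P(X ≤ 9)
                   = F(12) - F(9)
                   = 0.945024 - 0.252676
                   = 0.692349

This means approximately 69.2% of outcomes fall in the interval [10, 12].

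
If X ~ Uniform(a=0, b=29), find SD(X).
8.3716

We have X ~ Uniform(a=0, b=29).

For a Uniform distribution with a=0, b=29:
σ = √Var(X) = 8.3716

The standard deviation is the square root of the variance.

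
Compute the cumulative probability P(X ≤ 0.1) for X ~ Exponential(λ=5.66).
0.432208

We have X ~ Exponential(λ=5.66).

The CDF gives us P(X ≤ k).

Using the CDF:
P(X ≤ 0.1) = 0.432208

This means there's approximately a 43.2% chance that X is at most 0.1.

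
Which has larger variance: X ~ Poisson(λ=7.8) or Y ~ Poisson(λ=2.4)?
X has larger variance (7.8000 > 2.4000)

Compute the variance for each distribution:

X ~ Poisson(λ=7.8):
Var(X) = 7.8000

Y ~ Poisson(λ=2.4):
Var(Y) = 2.4000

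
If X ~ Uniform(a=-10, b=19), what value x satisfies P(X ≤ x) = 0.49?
4.2100

We have X ~ Uniform(a=-10, b=19).

We want to find x such that P(X ≤ x) = 0.49.

This is the 49th percentile, which means 49% of values fall below this point.

Using the inverse CDF (quantile function):
x = F⁻¹(0.49) = 4.2100

Verification: P(X ≤ 4.2100) = 0.49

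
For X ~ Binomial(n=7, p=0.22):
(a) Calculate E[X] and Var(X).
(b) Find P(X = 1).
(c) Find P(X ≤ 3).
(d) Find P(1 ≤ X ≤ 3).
(a) E[X] = 1.5400, Var(X) = 1.2012
(b) P(X = 1) = 0.346807
(c) P(X ≤ 3) = 0.953863
(d) P(1 ≤ X ≤ 3) = 0.778207

We have X ~ Binomial(n=7, p=0.22).

(a) Moments:
E[X] = 1.5400
Var(X) = 1.2012
σ = √Var(X) = 1.0960

(b) Point probability using PMF:
P(X = 1) = 0.346807

(c) Cumulative probability using CDF:
P(X ≤ 3) = F(3) = 0.953863

(d) Range probability:
P(1 ≤ X ≤ 3) = P(X ≤ 3) - P(X ≤ 0)
                   = F(3) - F(0)
                   = 0.953863 - 0.175656
                   = 0.778207

This means approximately 77.8% of outcomes fall in the interval [1, 3].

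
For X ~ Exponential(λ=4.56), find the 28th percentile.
0.0720

We have X ~ Exponential(λ=4.56).

We want to find x such that P(X ≤ x) = 0.28.

This is the 28th percentile, which means 28% of values fall below this point.

Using the inverse CDF (quantile function):
x = F⁻¹(0.28) = 0.0720

Verification: P(X ≤ 0.0720) = 0.28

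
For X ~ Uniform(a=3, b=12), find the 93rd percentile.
11.3700

We have X ~ Uniform(a=3, b=12).

We want to find x such that P(X ≤ x) = 0.93.

This is the 93rd percentile, which means 93% of values fall below this point.

Using the inverse CDF (quantile function):
x = F⁻¹(0.93) = 11.3700

Verification: P(X ≤ 11.3700) = 0.93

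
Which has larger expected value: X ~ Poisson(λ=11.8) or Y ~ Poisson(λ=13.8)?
Y has larger mean (13.8000 > 11.8000)

Compute the expected value for each distribution:

X ~ Poisson(λ=11.8):
E[X] = 11.8000

Y ~ Poisson(λ=13.8):
E[Y] = 13.8000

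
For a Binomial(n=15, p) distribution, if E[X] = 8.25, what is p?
p = 0.55

For a Binomial(n, p) distribution:
E[X] = n × p

Given n = 15 and E[X] = 8.25:
8.25 = 15 × p
p = 8.25 / 15 = 0.55

Verification: Binomial(15, 0.55) has E[X] = 8.25 ✓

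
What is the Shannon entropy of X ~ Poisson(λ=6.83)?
2.3662 nats

We have X ~ Poisson(λ=6.83).

The Shannon entropy measures the uncertainty or information content of the distribution.

For a Poisson distribution with λ=6.83:
H(X) = 2.3662 nats

(In bits, this would be 3.4137 bits.)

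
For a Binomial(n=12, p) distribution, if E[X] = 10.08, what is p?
p = 0.84

For a Binomial(n, p) distribution:
E[X] = n × p

Given n = 12 and E[X] = 10.08:
10.08 = 12 × p
p = 10.08 / 12 = 0.84

Verification: Binomial(12, 0.84) has E[X] = 10.08 ✓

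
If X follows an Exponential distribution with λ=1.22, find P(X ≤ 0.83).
0.636727

We have X ~ Exponential(λ=1.22).

The CDF gives us P(X ≤ k).

Using the CDF:
P(X ≤ 0.83) = 0.636727

This means there's approximately a 63.7% chance that X is at most 0.83.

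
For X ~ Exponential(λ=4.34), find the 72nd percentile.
0.2933

We have X ~ Exponential(λ=4.34).

We want to find x such that P(X ≤ x) = 0.72.

This is the 72nd percentile, which means 72% of values fall below this point.

Using the inverse CDF (quantile function):
x = F⁻¹(0.72) = 0.2933

Verification: P(X ≤ 0.2933) = 0.72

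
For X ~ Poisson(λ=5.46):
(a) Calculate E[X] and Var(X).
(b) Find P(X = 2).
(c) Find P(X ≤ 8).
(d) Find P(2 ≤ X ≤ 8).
(a) E[X] = 5.4600, Var(X) = 5.4600
(b) P(X = 2) = 0.063403
(c) P(X ≤ 8) = 0.897721
(d) P(2 ≤ X ≤ 8) = 0.870243

We have X ~ Poisson(λ=5.46).

(a) Moments:
E[X] = 5.4600
Var(X) = 5.4600
σ = √Var(X) = 2.3367

(b) Point probability using PMF:
P(X = 2) = 0.063403

(c) Cumulative probability using CDF:
P(X ≤ 8) = F(8) = 0.897721

(d) Range probability:
P(2 ≤ X ≤ 8) = P(X ≤ 8) - P(X ≤ 1)
                   = F(8) - F(1)
                   = 0.897721 - 0.027478
                   = 0.870243

This means approximately 87.0% of outcomes fall in the interval [2, 8].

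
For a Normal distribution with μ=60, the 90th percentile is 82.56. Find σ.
σ = 17.6037

For X ~ Normal(μ, σ), the p-th percentile satisfies x = μ + z_p × σ,
where z_p = Φ⁻¹(p) is the standard normal quantile.

Step 1: z_{0.9} = Φ⁻¹(0.9) = 1.2816

Step 2: Solve for σ:
82.56 = 60 + 1.2816 × σ
σ = (82.56 - 60) / 1.2816
σ = 22.56 / 1.2816
σ = 17.6037

Verification: μ + z × σ = 60 + 1.2816 × 17.6037 = 82.56 ✓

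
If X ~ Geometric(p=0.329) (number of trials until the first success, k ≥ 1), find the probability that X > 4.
0.202717

We have X ~ Geometric(p=0.329) (number of trials until the first success, k ≥ 1).

P(X > 4) = 1 - P(X ≤ 4)
                = 1 - F(4)
                = 1 - 0.797283
                = 0.202717

So there's approximately a 20.3% chance that X exceeds 4.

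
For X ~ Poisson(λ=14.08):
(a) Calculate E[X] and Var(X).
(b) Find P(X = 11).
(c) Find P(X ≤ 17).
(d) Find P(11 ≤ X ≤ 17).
(a) E[X] = 14.0800, Var(X) = 14.0800
(b) P(X = 11) = 0.082910
(c) P(X ≤ 17) = 0.821449
(d) P(11 ≤ X ≤ 17) = 0.651010

We have X ~ Poisson(λ=14.08).

(a) Moments:
E[X] = 14.0800
Var(X) = 14.0800
σ = √Var(X) = 3.7523

(b) Point probability using PMF:
P(X = 11) = 0.082910

(c) Cumulative probability using CDF:
P(X ≤ 17) = F(17) = 0.821449

(d) Range probability:
P(11 ≤ X ≤ 17) = P(X ≤ 17) - P(X ≤ 10)
                   = F(17) - F(10)
                   = 0.821449 - 0.170439
                   = 0.651010

This means approximately 65.1% of outcomes fall in the interval [11, 17].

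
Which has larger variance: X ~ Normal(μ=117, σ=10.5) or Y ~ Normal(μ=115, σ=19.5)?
Y has larger variance (380.2500 > 110.2500)

Compute the variance for each distribution:

X ~ Normal(μ=117, σ=10.5):
Var(X) = 110.2500

Y ~ Normal(μ=115, σ=19.5):
Var(Y) = 380.2500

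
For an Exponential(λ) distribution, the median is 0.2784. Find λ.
λ = 2.4898

For X ~ Exponential(λ), the CDF is F(x) = 1 - e^(-λx).
The median m satisfies F(m) = 0.5:
1 - e^(-λm) = 0.5
e^(-λm) = 0.5
λm = ln(2)
m = ln(2) / λ

Given m = 0.2784:
λ = ln(2) / 0.2784 = 0.693147 / 0.2784 = 2.4898

Verification: ln(2) / 2.4898 = 0.2784 ✓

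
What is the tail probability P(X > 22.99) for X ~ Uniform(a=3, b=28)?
0.200400

We have X ~ Uniform(a=3, b=28).

P(X > 22.99) = 1 - P(X ≤ 22.99)
                = 1 - F(22.99)
                = 1 - 0.799600
                = 0.200400

So there's approximately a 20.0% chance that X exceeds 22.99.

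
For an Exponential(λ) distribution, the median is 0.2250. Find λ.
λ = 3.0807

For X ~ Exponential(λ), the CDF is F(x) = 1 - e^(-λx).
The median m satisfies F(m) = 0.5:
1 - e^(-λm) = 0.5
e^(-λm) = 0.5
λm = ln(2)
m = ln(2) / λ

Given m = 0.2250:
λ = ln(2) / 0.2250 = 0.693147 / 0.2250 = 3.0807

Verification: ln(2) / 3.0807 = 0.2250 ✓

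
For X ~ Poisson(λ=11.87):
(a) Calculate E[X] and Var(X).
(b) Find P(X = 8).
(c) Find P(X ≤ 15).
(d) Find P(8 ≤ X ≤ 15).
(a) E[X] = 11.8700, Var(X) = 11.8700
(b) P(X = 8) = 0.068393
(c) P(X ≤ 15) = 0.853673
(d) P(8 ≤ X ≤ 15) = 0.758334

We have X ~ Poisson(λ=11.87).

(a) Moments:
E[X] = 11.8700
Var(X) = 11.8700
σ = √Var(X) = 3.4453

(b) Point probability using PMF:
P(X = 8) = 0.068393

(c) Cumulative probability using CDF:
P(X ≤ 15) = F(15) = 0.853673

(d) Range probability:
P(8 ≤ X ≤ 15) = P(X ≤ 15) - P(X ≤ 7)
                   = F(15) - F(7)
                   = 0.853673 - 0.095339
                   = 0.758334

This means approximately 75.8% of outcomes fall in the interval [8, 15].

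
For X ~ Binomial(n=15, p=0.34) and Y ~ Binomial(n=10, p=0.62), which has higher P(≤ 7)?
X has higher probability (P(X ≤ 7) = 0.9023 > P(Y ≤ 7) = 0.7983)

Compute P(≤ 7) for each distribution:

X ~ Binomial(n=15, p=0.34):
P(X ≤ 7) = 0.9023

Y ~ Binomial(n=10, p=0.62):
P(Y ≤ 7) = 0.7983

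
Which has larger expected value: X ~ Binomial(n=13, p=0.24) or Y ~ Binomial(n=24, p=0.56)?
Y has larger mean (13.4400 > 3.1200)

Compute the expected value for each distribution:

X ~ Binomial(n=13, p=0.24):
E[X] = 3.1200

Y ~ Binomial(n=24, p=0.56):
E[Y] = 13.4400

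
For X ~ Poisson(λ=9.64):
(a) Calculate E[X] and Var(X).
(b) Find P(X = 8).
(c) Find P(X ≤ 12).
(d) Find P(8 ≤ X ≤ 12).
(a) E[X] = 9.6400, Var(X) = 9.6400
(b) P(X = 8) = 0.120364
(c) P(X ≤ 12) = 0.824393
(d) P(8 ≤ X ≤ 12) = 0.569982

We have X ~ Poisson(λ=9.64).

(a) Moments:
E[X] = 9.6400
Var(X) = 9.6400
σ = √Var(X) = 3.1048

(b) Point probability using PMF:
P(X = 8) = 0.120364

(c) Cumulative probability using CDF:
P(X ≤ 12) = F(12) = 0.824393

(d) Range probability:
P(8 ≤ X ≤ 12) = P(X ≤ 12) - P(X ≤ 7)
                   = F(12) - F(7)
                   = 0.824393 - 0.254411
                   = 0.569982

This means approximately 57.0% of outcomes fall in the interval [8, 12].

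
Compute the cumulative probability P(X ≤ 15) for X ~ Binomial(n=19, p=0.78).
0.628478

We have X ~ Binomial(n=19, p=0.78).

The CDF gives us P(X ≤ k).

Using the CDF:
P(X ≤ 15) = 0.628478

This means there's approximately a 62.8% chance that X is at most 15.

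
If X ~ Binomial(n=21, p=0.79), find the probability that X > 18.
0.151710

We have X ~ Binomial(n=21, p=0.79).

P(X > 18) = 1 - P(X ≤ 18)
                = 1 - F(18)
                = 1 - 0.848290
                = 0.151710

So there's approximately a 15.2% chance that X exceeds 18.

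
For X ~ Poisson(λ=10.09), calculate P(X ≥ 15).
0.088230

We have X ~ Poisson(λ=10.09).

For discrete distributions, P(X ≥ 15) = 1 - P(X ≤ 14).

P(X ≤ 14) = 0.911770
P(X ≥ 15) = 1 - 0.911770 = 0.088230

So there's approximately a 8.8% chance that X is at least 15.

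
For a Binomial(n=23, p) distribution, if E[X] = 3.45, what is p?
p = 0.15

For a Binomial(n, p) distribution:
E[X] = n × p

Given n = 23 and E[X] = 3.45:
3.45 = 23 × p
p = 3.45 / 23 = 0.15

Verification: Binomial(23, 0.15) has E[X] = 3.45 ✓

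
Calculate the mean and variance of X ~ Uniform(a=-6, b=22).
E[X] = 8.0000, Var(X) = 65.3333

We have X ~ Uniform(a=-6, b=22).

For a Uniform distribution with a=-6, b=22:

Expected value:
E[X] = 8.0000

Variance:
Var(X) = 65.3333

Standard deviation:
σ = √Var(X) = 8.0829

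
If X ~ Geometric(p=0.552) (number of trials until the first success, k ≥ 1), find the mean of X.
1.8116

We have X ~ Geometric(p=0.552) (number of trials until the first success, k ≥ 1).

For a Geometric distribution with p=0.552 (number of trials until the first success, k ≥ 1):
E[X] = 1.8116

This is the expected (average) value of X.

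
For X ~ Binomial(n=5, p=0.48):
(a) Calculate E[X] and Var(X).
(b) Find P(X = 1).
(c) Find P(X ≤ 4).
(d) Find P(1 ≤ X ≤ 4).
(a) E[X] = 2.4000, Var(X) = 1.2480
(b) P(X = 1) = 0.175479
(c) P(X ≤ 4) = 0.974520
(d) P(1 ≤ X ≤ 4) = 0.936499

We have X ~ Binomial(n=5, p=0.48).

(a) Moments:
E[X] = 2.4000
Var(X) = 1.2480
σ = √Var(X) = 1.1171

(b) Point probability using PMF:
P(X = 1) = 0.175479

(c) Cumulative probability using CDF:
P(X ≤ 4) = F(4) = 0.974520

(d) Range probability:
P(1 ≤ X ≤ 4) = P(X ≤ 4) - P(X ≤ 0)
                   = F(4) - F(0)
                   = 0.974520 - 0.038020
                   = 0.936499

This means approximately 93.6% of outcomes fall in the interval [1, 4].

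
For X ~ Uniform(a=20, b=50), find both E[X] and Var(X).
E[X] = 35.0000, Var(X) = 75.0000

We have X ~ Uniform(a=20, b=50).

For a Uniform distribution with a=20, b=50:

Expected value:
E[X] = 35.0000

Variance:
Var(X) = 75.0000

Standard deviation:
σ = √Var(X) = 8.6603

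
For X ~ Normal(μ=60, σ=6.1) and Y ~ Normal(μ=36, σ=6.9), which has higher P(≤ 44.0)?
Y has higher probability (P(Y ≤ 44.0) = 0.8769 > P(X ≤ 44.0) = 0.0044)

Compute P(≤ 44.0) for each distribution:

X ~ Normal(μ=60, σ=6.1):
P(X ≤ 44.0) = 0.0044

Y ~ Normal(μ=36, σ=6.9):
P(Y ≤ 44.0) = 0.8769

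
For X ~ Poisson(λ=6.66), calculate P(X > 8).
0.227777

We have X ~ Poisson(λ=6.66).

P(X > 8) = 1 - P(X ≤ 8)
                = 1 - F(8)
                = 1 - 0.772223
                = 0.227777

So there's approximately a 22.8% chance that X exceeds 8.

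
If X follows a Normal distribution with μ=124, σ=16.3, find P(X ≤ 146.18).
0.913201

We have X ~ Normal(μ=124, σ=16.3).

The CDF gives us P(X ≤ k).

Using the CDF:
P(X ≤ 146.18) = 0.913201

This means there's approximately a 91.3% chance that X is at most 146.18.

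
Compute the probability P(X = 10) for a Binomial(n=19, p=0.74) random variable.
0.024697

We have X ~ Binomial(n=19, p=0.74).

For a Binomial distribution, the PMF gives us the probability of each outcome.

Using the PMF formula:
P(X = 10) = 0.024697

Rounded to 4 decimal places: 0.0247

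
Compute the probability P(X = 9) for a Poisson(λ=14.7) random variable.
0.036472

We have X ~ Poisson(λ=14.7).

For a Poisson distribution, the PMF gives us the probability of each outcome.

Using the PMF formula:
P(X = 9) = 0.036472

Rounded to 4 decimal places: 0.0365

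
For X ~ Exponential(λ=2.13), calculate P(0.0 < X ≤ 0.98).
0.875991

We have X ~ Exponential(λ=2.13).

To find P(0.0 < X ≤ 0.98), we use:
P(0.0 < X ≤ 0.98) = P(X ≤ 0.98) - P(X ≤ 0.0)
                 = F(0.98) - F(0.0)
                 = 0.875991 - 0.000000
                 = 0.875991

So there's approximately a 87.6% chance that X falls in this range.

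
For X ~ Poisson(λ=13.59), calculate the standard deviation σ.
3.6865

We have X ~ Poisson(λ=13.59).

For a Poisson distribution with λ=13.59:
σ = √Var(X) = 3.6865

The standard deviation is the square root of the variance.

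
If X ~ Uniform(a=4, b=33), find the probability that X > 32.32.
0.023448

We have X ~ Uniform(a=4, b=33).

P(X > 32.32) = 1 - P(X ≤ 32.32)
                = 1 - F(32.32)
                = 1 - 0.976552
                = 0.023448

So there's approximately a 2.3% chance that X exceeds 32.32.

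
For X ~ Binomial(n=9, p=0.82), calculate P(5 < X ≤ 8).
0.770847

We have X ~ Binomial(n=9, p=0.82).

To find P(5 < X ≤ 8), we use:
P(5 < X ≤ 8) = P(X ≤ 8) - P(X ≤ 5)
                 = F(8) - F(5)
                 = 0.832380 - 0.061534
                 = 0.770847

So there's approximately a 77.1% chance that X falls in this range.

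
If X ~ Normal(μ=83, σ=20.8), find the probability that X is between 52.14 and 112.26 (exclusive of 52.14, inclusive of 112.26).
0.851296

We have X ~ Normal(μ=83, σ=20.8).

To find P(52.14 < X ≤ 112.26), we use:
P(52.14 < X ≤ 112.26) = P(X ≤ 112.26) - P(X ≤ 52.14)
                 = F(112.26) - F(52.14)
                 = 0.920246 - 0.068950
                 = 0.851296

So there's approximately a 85.1% chance that X falls in this range.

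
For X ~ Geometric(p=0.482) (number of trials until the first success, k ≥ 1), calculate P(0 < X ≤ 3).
0.861008

We have X ~ Geometric(p=0.482) (number of trials until the first success, k ≥ 1).

To find P(0 < X ≤ 3), we use:
P(0 < X ≤ 3) = P(X ≤ 3) - P(X ≤ 0)
                 = F(3) - F(0)
                 = 0.861008 - 0.000000
                 = 0.861008

So there's approximately a 86.1% chance that X falls in this range.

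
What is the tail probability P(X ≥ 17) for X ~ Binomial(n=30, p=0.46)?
0.161315

We have X ~ Binomial(n=30, p=0.46).

For discrete distributions, P(X ≥ 17) = 1 - P(X ≤ 16).

P(X ≤ 16) = 0.838685
P(X ≥ 17) = 1 - 0.838685 = 0.161315

So there's approximately a 16.1% chance that X is at least 17.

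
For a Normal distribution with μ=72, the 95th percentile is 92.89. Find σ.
σ = 12.7002

For X ~ Normal(μ, σ), the p-th percentile satisfies x = μ + z_p × σ,
where z_p = Φ⁻¹(p) is the standard normal quantile.

Step 1: z_{0.95} = Φ⁻¹(0.95) = 1.6449

Step 2: Solve for σ:
92.89 = 72 + 1.6449 × σ
σ = (92.89 - 72) / 1.6449
σ = 20.89 / 1.6449
σ = 12.7002

Verification: μ + z × σ = 72 + 1.6449 × 12.7002 = 92.89 ✓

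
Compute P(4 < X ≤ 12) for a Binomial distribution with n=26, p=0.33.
0.907398

We have X ~ Binomial(n=26, p=0.33).

To find P(4 < X ≤ 12), we use:
P(4 < X ≤ 12) = P(X ≤ 12) - P(X ≤ 4)
                 = F(12) - F(4)
                 = 0.945965 - 0.038567
                 = 0.907398

So there's approximately a 90.7% chance that X falls in this range.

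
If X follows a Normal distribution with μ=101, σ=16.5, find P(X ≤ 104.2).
0.576888

We have X ~ Normal(μ=101, σ=16.5).

The CDF gives us P(X ≤ k).

Using the CDF:
P(X ≤ 104.2) = 0.576888

This means there's approximately a 57.7% chance that X is at most 104.2.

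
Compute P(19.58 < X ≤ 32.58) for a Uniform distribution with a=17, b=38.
0.619048

We have X ~ Uniform(a=17, b=38).

To find P(19.58 < X ≤ 32.58), we use:
P(19.58 < X ≤ 32.58) = P(X ≤ 32.58) - P(X ≤ 19.58)
                 = F(32.58) - F(19.58)
                 = 0.741905 - 0.122857
                 = 0.619048

So there's approximately a 61.9% chance that X falls in this range.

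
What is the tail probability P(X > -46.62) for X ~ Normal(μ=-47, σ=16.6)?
0.490868

We have X ~ Normal(μ=-47, σ=16.6).

P(X > -46.62) = 1 - P(X ≤ -46.62)
                = 1 - F(-46.62)
                = 1 - 0.509132
                = 0.490868

So there's approximately a 49.1% chance that X exceeds -46.62.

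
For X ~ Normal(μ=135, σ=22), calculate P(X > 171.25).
0.049704

We have X ~ Normal(μ=135, σ=22).

P(X > 171.25) = 1 - P(X ≤ 171.25)
                = 1 - F(171.25)
                = 1 - 0.950296
                = 0.049704

So there's approximately a 5.0% chance that X exceeds 171.25.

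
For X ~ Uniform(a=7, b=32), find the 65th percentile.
23.2500

We have X ~ Uniform(a=7, b=32).

We want to find x such that P(X ≤ x) = 0.65.

This is the 65th percentile, which means 65% of values fall below this point.

Using the inverse CDF (quantile function):
x = F⁻¹(0.65) = 23.2500

Verification: P(X ≤ 23.2500) = 0.65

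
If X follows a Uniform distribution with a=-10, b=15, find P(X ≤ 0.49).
0.419600

We have X ~ Uniform(a=-10, b=15).

The CDF gives us P(X ≤ k).

Using the CDF:
P(X ≤ 0.49) = 0.419600

This means there's approximately a 42.0% chance that X is at most 0.49.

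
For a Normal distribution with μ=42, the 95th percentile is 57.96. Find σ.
σ = 9.7030

For X ~ Normal(μ, σ), the p-th percentile satisfies x = μ + z_p × σ,
where z_p = Φ⁻¹(p) is the standard normal quantile.

Step 1: z_{0.95} = Φ⁻¹(0.95) = 1.6449

Step 2: Solve for σ:
57.96 = 42 + 1.6449 × σ
σ = (57.96 - 42) / 1.6449
σ = 15.96 / 1.6449
σ = 9.7030

Verification: μ + z × σ = 42 + 1.6449 × 9.7030 = 57.96 ✓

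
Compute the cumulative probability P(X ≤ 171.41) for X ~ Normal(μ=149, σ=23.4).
0.830891

We have X ~ Normal(μ=149, σ=23.4).

The CDF gives us P(X ≤ k).

Using the CDF:
P(X ≤ 171.41) = 0.830891

This means there's approximately a 83.1% chance that X is at most 171.41.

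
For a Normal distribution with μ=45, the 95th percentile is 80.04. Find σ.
σ = 21.3028

For X ~ Normal(μ, σ), the p-th percentile satisfies x = μ + z_p × σ,
where z_p = Φ⁻¹(p) is the standard normal quantile.

Step 1: z_{0.95} = Φ⁻¹(0.95) = 1.6449

Step 2: Solve for σ:
80.04 = 45 + 1.6449 × σ
σ = (80.04 - 45) / 1.6449
σ = 35.04 / 1.6449
σ = 21.3028

Verification: μ + z × σ = 45 + 1.6449 × 21.3028 = 80.04 ✓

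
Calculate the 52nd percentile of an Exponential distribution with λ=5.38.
0.1364

We have X ~ Exponential(λ=5.38).

We want to find x such that P(X ≤ x) = 0.52.

This is the 52nd percentile, which means 52% of values fall below this point.

Using the inverse CDF (quantile function):
x = F⁻¹(0.52) = 0.1364

Verification: P(X ≤ 0.1364) = 0.52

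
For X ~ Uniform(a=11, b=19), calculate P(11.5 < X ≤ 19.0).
0.937500

We have X ~ Uniform(a=11, b=19).

To find P(11.5 < X ≤ 19.0), we use:
P(11.5 < X ≤ 19.0) = P(X ≤ 19.0) - P(X ≤ 11.5)
                 = F(19.0) - F(11.5)
                 = 1.000000 - 0.062500
                 = 0.937500

So there's approximately a 93.8% chance that X falls in this range.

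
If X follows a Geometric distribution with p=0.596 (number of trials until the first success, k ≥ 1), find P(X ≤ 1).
0.596000

We have X ~ Geometric(p=0.596) (number of trials until the first success, k ≥ 1).

The CDF gives us P(X ≤ k).

Using the CDF:
P(X ≤ 1) = 0.596000

This means there's approximately a 59.6% chance that X is at most 1.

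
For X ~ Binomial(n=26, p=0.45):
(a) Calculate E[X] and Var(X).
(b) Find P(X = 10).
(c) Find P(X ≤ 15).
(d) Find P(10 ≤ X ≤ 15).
(a) E[X] = 11.7000, Var(X) = 6.4350
(b) P(X = 10) = 0.126813
(c) P(X ≤ 15) = 0.932630
(d) P(10 ≤ X ≤ 15) = 0.739033

We have X ~ Binomial(n=26, p=0.45).

(a) Moments:
E[X] = 11.7000
Var(X) = 6.4350
σ = √Var(X) = 2.5367

(b) Point probability using PMF:
P(X = 10) = 0.126813

(c) Cumulative probability using CDF:
P(X ≤ 15) = F(15) = 0.932630

(d) Range probability:
P(10 ≤ X ≤ 15) = P(X ≤ 15) - P(X ≤ 9)
                   = F(15) - F(9)
                   = 0.932630 - 0.193597
                   = 0.739033

This means approximately 73.9% of outcomes fall in the interval [10, 15].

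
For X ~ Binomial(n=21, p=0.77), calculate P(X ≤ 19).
0.969939

We have X ~ Binomial(n=21, p=0.77).

The CDF gives us P(X ≤ k).

Using the CDF:
P(X ≤ 19) = 0.969939

This means there's approximately a 97.0% chance that X is at most 19.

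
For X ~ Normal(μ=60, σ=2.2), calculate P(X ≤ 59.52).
0.413644

We have X ~ Normal(μ=60, σ=2.2).

The CDF gives us P(X ≤ k).

Using the CDF:
P(X ≤ 59.52) = 0.413644

This means there's approximately a 41.4% chance that X is at most 59.52.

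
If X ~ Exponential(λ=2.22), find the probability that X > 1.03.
0.101611

We have X ~ Exponential(λ=2.22).

P(X > 1.03) = 1 - P(X ≤ 1.03)
                = 1 - F(1.03)
                = 1 - 0.898389
                = 0.101611

So there's approximately a 10.2% chance that X exceeds 1.03.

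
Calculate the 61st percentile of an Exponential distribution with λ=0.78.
1.2072

We have X ~ Exponential(λ=0.78).

We want to find x such that P(X ≤ x) = 0.61.

This is the 61st percentile, which means 61% of values fall below this point.

Using the inverse CDF (quantile function):
x = F⁻¹(0.61) = 1.2072

Verification: P(X ≤ 1.2072) = 0.61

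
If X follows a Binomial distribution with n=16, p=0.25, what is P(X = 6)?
0.110097

We have X ~ Binomial(n=16, p=0.25).

For a Binomial distribution, the PMF gives us the probability of each outcome.

Using the PMF formula:
P(X = 6) = 0.110097

Rounded to 4 decimal places: 0.1101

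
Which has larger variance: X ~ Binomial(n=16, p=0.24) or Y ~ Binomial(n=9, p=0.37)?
X has larger variance (2.9184 > 2.0979)

Compute the variance for each distribution:

X ~ Binomial(n=16, p=0.24):
Var(X) = 2.9184

Y ~ Binomial(n=9, p=0.37):
Var(Y) = 2.0979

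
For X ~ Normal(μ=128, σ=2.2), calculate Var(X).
4.8400

We have X ~ Normal(μ=128, σ=2.2).

For a Normal distribution with μ=128, σ=2.2:
Var(X) = 4.8400

The variance measures the spread of the distribution around the mean.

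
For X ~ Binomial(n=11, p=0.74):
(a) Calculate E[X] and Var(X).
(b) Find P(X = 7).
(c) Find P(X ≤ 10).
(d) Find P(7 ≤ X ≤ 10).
(a) E[X] = 8.1400, Var(X) = 2.1164
(b) P(X = 7) = 0.183244
(c) P(X ≤ 10) = 0.963562
(d) P(7 ≤ X ≤ 10) = 0.832237

We have X ~ Binomial(n=11, p=0.74).

(a) Moments:
E[X] = 8.1400
Var(X) = 2.1164
σ = √Var(X) = 1.4548

(b) Point probability using PMF:
P(X = 7) = 0.183244

(c) Cumulative probability using CDF:
P(X ≤ 10) = F(10) = 0.963562

(d) Range probability:
P(7 ≤ X ≤ 10) = P(X ≤ 10) - P(X ≤ 6)
                   = F(10) - F(6)
                   = 0.963562 - 0.131325
                   = 0.832237

This means approximately 83.2% of outcomes fall in the interval [7, 10].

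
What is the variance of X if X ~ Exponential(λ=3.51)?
0.0812

We have X ~ Exponential(λ=3.51).

For an Exponential distribution with λ=3.51:
Var(X) = 0.0812

The variance measures the spread of the distribution around the mean.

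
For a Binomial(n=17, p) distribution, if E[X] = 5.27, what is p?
p = 0.31

For a Binomial(n, p) distribution:
E[X] = n × p

Given n = 17 and E[X] = 5.27:
5.27 = 17 × p
p = 5.27 / 17 = 0.31

Verification: Binomial(17, 0.31) has E[X] = 5.27 ✓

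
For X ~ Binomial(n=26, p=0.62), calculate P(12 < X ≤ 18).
0.758014

We have X ~ Binomial(n=26, p=0.62).

To find P(12 < X ≤ 18), we use:
P(12 < X ≤ 18) = P(X ≤ 18) - P(X ≤ 12)
                 = F(18) - F(12)
                 = 0.831502 - 0.073488
                 = 0.758014

So there's approximately a 75.8% chance that X falls in this range.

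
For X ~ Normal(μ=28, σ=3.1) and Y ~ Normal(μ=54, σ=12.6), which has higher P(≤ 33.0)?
X has higher probability (P(X ≤ 33.0) = 0.9466 > P(Y ≤ 33.0) = 0.0478)

Compute P(≤ 33.0) for each distribution:

X ~ Normal(μ=28, σ=3.1):
P(X ≤ 33.0) = 0.9466

Y ~ Normal(μ=54, σ=12.6):
P(Y ≤ 33.0) = 0.0478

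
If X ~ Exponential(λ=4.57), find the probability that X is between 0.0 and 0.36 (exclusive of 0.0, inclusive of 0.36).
0.807026

We have X ~ Exponential(λ=4.57).

To find P(0.0 < X ≤ 0.36), we use:
P(0.0 < X ≤ 0.36) = P(X ≤ 0.36) - P(X ≤ 0.0)
                 = F(0.36) - F(0.0)
                 = 0.807026 - 0.000000
                 = 0.807026

So there's approximately a 80.7% chance that X falls in this range.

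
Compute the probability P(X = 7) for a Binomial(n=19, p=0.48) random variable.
0.115626

We have X ~ Binomial(n=19, p=0.48).

For a Binomial distribution, the PMF gives us the probability of each outcome.

Using the PMF formula:
P(X = 7) = 0.115626

Rounded to 4 decimal places: 0.1156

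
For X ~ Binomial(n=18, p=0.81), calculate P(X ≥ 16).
0.307301

We have X ~ Binomial(n=18, p=0.81).

For discrete distributions, P(X ≥ 16) = 1 - P(X ≤ 15).

P(X ≤ 15) = 0.692699
P(X ≥ 16) = 1 - 0.692699 = 0.307301

So there's approximately a 30.7% chance that X is at least 16.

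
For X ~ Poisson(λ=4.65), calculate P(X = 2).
0.103373

We have X ~ Poisson(λ=4.65).

For a Poisson distribution, the PMF gives us the probability of each outcome.

Using the PMF formula:
P(X = 2) = 0.103373

Rounded to 4 decimal places: 0.1034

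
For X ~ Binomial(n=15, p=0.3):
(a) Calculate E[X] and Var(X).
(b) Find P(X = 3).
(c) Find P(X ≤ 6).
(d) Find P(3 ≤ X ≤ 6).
(a) E[X] = 4.5000, Var(X) = 3.1500
(b) P(X = 3) = 0.170040
(c) P(X ≤ 6) = 0.868857
(d) P(3 ≤ X ≤ 6) = 0.742030

We have X ~ Binomial(n=15, p=0.3).

(a) Moments:
E[X] = 4.5000
Var(X) = 3.1500
σ = √Var(X) = 1.7748

(b) Point probability using PMF:
P(X = 3) = 0.170040

(c) Cumulative probability using CDF:
P(X ≤ 6) = F(6) = 0.868857

(d) Range probability:
P(3 ≤ X ≤ 6) = P(X ≤ 6) - P(X ≤ 2)
                   = F(6) - F(2)
                   = 0.868857 - 0.126828
                   = 0.742030

This means approximately 74.2% of outcomes fall in the interval [3, 6].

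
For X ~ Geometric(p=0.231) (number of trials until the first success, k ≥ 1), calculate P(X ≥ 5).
0.349708

We have X ~ Geometric(p=0.231) (number of trials until the first success, k ≥ 1).

For discrete distributions, P(X ≥ 5) = 1 - P(X ≤ 4).

P(X ≤ 4) = 0.650292
P(X ≥ 5) = 1 - 0.650292 = 0.349708

So there's approximately a 35.0% chance that X is at least 5.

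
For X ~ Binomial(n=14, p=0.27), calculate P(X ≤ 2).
0.227330

We have X ~ Binomial(n=14, p=0.27).

The CDF gives us P(X ≤ k).

Using the CDF:
P(X ≤ 2) = 0.227330

This means there's approximately a 22.7% chance that X is at most 2.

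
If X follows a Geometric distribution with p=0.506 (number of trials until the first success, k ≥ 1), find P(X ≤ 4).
0.940446

We have X ~ Geometric(p=0.506) (number of trials until the first success, k ≥ 1).

The CDF gives us P(X ≤ k).

Using the CDF:
P(X ≤ 4) = 0.940446

This means there's approximately a 94.0% chance that X is at most 4.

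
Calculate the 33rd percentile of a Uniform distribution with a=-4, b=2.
-2.0200

We have X ~ Uniform(a=-4, b=2).

We want to find x such that P(X ≤ x) = 0.33.

This is the 33rd percentile, which means 33% of values fall below this point.

Using the inverse CDF (quantile function):
x = F⁻¹(0.33) = -2.0200

Verification: P(X ≤ -2.0200) = 0.33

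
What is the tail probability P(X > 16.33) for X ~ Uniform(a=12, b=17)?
0.134000

We have X ~ Uniform(a=12, b=17).

P(X > 16.33) = 1 - P(X ≤ 16.33)
                = 1 - F(16.33)
                = 1 - 0.866000
                = 0.134000

So there's approximately a 13.4% chance that X exceeds 16.33.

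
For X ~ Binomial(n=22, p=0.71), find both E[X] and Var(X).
E[X] = 15.6200, Var(X) = 4.5298

We have X ~ Binomial(n=22, p=0.71).

For a Binomial distribution with n=22, p=0.71:

Expected value:
E[X] = 15.6200

Variance:
Var(X) = 4.5298

Standard deviation:
σ = √Var(X) = 2.1283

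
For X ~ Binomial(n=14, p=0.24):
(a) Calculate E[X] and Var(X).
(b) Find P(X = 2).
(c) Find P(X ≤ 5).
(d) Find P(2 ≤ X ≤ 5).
(a) E[X] = 3.3600, Var(X) = 2.5536
(b) P(X = 2) = 0.194638
(c) P(X ≤ 5) = 0.905123
(d) P(2 ≤ X ≤ 5) = 0.788852

We have X ~ Binomial(n=14, p=0.24).

(a) Moments:
E[X] = 3.3600
Var(X) = 2.5536
σ = √Var(X) = 1.5980

(b) Point probability using PMF:
P(X = 2) = 0.194638

(c) Cumulative probability using CDF:
P(X ≤ 5) = F(5) = 0.905123

(d) Range probability:
P(2 ≤ X ≤ 5) = P(X ≤ 5) - P(X ≤ 1)
                   = F(5) - F(1)
                   = 0.905123 - 0.116272
                   = 0.788852

This means approximately 78.9% of outcomes fall in the interval [2, 5].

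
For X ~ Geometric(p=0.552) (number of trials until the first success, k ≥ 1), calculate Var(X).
1.4703

We have X ~ Geometric(p=0.552) (number of trials until the first success, k ≥ 1).

For a Geometric distribution with p=0.552 (number of trials until the first success, k ≥ 1):
Var(X) = 1.4703

The variance measures the spread of the distribution around the mean.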